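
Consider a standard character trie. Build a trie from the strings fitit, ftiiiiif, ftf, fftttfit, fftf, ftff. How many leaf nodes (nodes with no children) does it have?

5

Leaves are exactly the stored words that no other stored word extends.
Those words: "fftf", "fftttfit", "fitit", "ftff", "ftiiiiif"
Leaf count: 5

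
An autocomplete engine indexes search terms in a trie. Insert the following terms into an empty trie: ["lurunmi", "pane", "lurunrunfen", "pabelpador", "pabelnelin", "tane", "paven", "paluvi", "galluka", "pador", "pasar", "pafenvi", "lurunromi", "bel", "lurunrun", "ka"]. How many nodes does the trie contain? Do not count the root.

Count nodes per top-level branch (shared prefixes stored once):
  'b'-branch (bel): 3 nodes
  'g'-branch (galluka): 7 nodes
  'k'-branch (ka): 2 nodes
  'l'-branch (lurunmi, lurunromi, lurunrun, lurunrunfen): 16 nodes
  'p'-branch (pabelnelin, pabelpador, pador, pafenvi, paluvi, pane, pasar, paven): 35 nodes
  't'-branch (tane): 4 nodes
Sum: 67

67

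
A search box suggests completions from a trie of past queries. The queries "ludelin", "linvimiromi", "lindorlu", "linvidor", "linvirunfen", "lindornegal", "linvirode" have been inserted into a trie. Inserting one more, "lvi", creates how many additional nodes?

Walking "lvi" from the root, the first 1 characters ("l") follow existing edges; "v" is the first miss.
New nodes needed: |"lvi"| − 1 = 3 − 1 = 2.

2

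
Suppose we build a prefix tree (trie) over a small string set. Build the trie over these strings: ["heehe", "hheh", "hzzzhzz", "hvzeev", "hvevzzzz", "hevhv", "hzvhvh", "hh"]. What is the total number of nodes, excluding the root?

For each word, the new-node count is its length minus the longest prefix already in the trie:
  "heehe" → 5 new (h, e, e, h, e)
  "hheh" → prefix "h" already present; 3 new (h, e, h)
  "hzzzhzz" → prefix "h" already present; 6 new (z, z, z, h, z, z)
  "hvzeev" → prefix "h" already present; 5 new (v, z, e, e, v)
  "hvevzzzz" → prefix "hv" already present; 6 new (e, v, z, z, z, z)
  "hevhv" → prefix "he" already present; 3 new (v, h, v)
  "hzvhvh" → prefix "hz" already present; 4 new (v, h, v, h)
  "hh" → prefix "hh" already present; 0 new (none)
Total nodes = 5 + 3 + 6 + 5 + 6 + 3 + 4 + 0 = 32

32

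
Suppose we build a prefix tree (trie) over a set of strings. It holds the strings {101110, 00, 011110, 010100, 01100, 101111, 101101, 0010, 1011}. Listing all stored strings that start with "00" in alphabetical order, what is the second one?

Filter for "00…" and sort: "00", "0010"
Position 2: 0010

0010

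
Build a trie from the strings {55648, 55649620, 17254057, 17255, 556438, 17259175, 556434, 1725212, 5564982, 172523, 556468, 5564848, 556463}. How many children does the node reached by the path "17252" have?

The children of the "17252" node are the distinct next characters among strings starting with "17252".
Distinct next characters after "17252": 1, 3.
That node has 2 child edges.

2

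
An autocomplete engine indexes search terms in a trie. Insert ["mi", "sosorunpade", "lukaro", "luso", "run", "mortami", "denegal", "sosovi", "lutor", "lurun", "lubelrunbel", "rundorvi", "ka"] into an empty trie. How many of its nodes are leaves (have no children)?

12

Leaves are exactly the stored words that no other stored word extends.
Those words: "denegal", "ka", "lubelrunbel", "lukaro", "lurun", "luso", "lutor", "mi", "mortami", "rundorvi", "sosorunpade", "sosovi"
Leaf count: 12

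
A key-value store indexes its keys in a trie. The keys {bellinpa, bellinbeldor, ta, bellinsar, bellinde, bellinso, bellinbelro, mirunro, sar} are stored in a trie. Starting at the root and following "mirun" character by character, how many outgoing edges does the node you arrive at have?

1

Follow the path "mirun" to its node, then look at its outgoing edges.
Characters that immediately follow "mirun" among the stored strings: {r}.
That node has 1 child edge.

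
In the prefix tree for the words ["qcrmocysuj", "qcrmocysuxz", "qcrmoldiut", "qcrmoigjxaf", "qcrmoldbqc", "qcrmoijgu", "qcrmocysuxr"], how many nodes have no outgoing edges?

7

A leaf is a node with no children — equivalently, the end of a word that is not a proper prefix of any other stored word.
Those words: "qcrmocysuj", "qcrmocysuxr", "qcrmocysuxz", "qcrmoigjxaf", "qcrmoijgu", "qcrmoldbqc", "qcrmoldiut"
Leaf count: 7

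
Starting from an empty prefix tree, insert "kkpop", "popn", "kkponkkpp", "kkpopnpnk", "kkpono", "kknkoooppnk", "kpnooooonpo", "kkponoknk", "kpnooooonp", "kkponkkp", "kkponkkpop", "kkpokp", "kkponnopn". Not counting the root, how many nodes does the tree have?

49

Insert word by word; a character creates a node only if that edge doesn't already exist:
  "kkpop" → 5 new (k, k, p, o, p)
  "popn" → 4 new (p, o, p, n)
  "kkponkkpp" → prefix "kkpo" already present; 5 new (n, k, k, p, p)
  "kkpopnpnk" → prefix "kkpop" already present; 4 new (n, p, n, k)
  "kkpono" → prefix "kkpon" already present; 1 new (o)
  "kknkoooppnk" → prefix "kk" already present; 9 new (n, k, o, o, o, p, p, n, k)
  "kpnooooonpo" → prefix "k" already present; 10 new (p, n, o, o, o, o, o, n, p, o)
  "kkponoknk" → prefix "kkpono" already present; 3 new (k, n, k)
  "kpnooooonp" → prefix "kpnooooonp" already present; 0 new (none)
  "kkponkkp" → prefix "kkponkkp" already present; 0 new (none)
  "kkponkkpop" → prefix "kkponkkp" already present; 2 new (o, p)
  "kkpokp" → prefix "kkpo" already present; 2 new (k, p)
  "kkponnopn" → prefix "kkpon" already present; 4 new (n, o, p, n)
Total nodes = 5 + 4 + 5 + 4 + 1 + 9 + 10 + 3 + 0 + 0 + 2 + 2 + 4 = 49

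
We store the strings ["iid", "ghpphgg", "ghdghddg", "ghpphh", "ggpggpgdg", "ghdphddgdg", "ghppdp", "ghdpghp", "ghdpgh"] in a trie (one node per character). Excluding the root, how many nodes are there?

37

Count nodes per top-level branch (shared prefixes stored once):
  'g'-branch (ggpggpgdg, ghdghddg, ghdpgh, ghdpghp, ghdphddgdg, ghppdp, ghpphgg, ghpphh): 34 nodes
  'i'-branch (iid): 3 nodes
Sum: 37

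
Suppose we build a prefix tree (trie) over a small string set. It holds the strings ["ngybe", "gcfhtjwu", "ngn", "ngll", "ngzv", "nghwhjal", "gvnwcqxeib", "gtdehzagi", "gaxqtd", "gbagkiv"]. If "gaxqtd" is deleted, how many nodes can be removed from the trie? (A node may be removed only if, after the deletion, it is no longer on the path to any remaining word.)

A node on "gaxqtd"'s path can go only if nothing else ends at it or branches off below it.
The suffix "axqtd" (5 nodes) is used only by "gaxqtd"; the node for "g" still has the child "c", so pruning stops there.
Nodes removed: 5

5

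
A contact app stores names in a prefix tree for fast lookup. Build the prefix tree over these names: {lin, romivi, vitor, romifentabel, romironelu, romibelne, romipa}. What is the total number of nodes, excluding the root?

35

Count nodes per top-level branch (shared prefixes stored once):
  'l'-branch (lin): 3 nodes
  'r'-branch (romibelne, romifentabel, romipa, romironelu, romivi): 27 nodes
  'v'-branch (vitor): 5 nodes
Sum: 35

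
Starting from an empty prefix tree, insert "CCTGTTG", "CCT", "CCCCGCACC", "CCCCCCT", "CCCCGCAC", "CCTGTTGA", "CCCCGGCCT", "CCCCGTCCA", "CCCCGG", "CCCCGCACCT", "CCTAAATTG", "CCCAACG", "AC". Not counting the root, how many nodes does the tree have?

39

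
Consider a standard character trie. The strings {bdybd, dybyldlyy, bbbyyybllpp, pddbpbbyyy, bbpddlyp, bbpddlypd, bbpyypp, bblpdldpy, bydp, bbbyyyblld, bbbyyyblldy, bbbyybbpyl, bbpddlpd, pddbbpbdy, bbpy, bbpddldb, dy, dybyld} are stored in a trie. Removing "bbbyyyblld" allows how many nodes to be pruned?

0

A node on "bbbyyyblld"'s path can go only if nothing else ends at it or branches off below it.
Every node on "bbbyyyblld" is still needed (e.g. by "bbbyyyblldy"), so nothing is freed.
Nodes removed: 0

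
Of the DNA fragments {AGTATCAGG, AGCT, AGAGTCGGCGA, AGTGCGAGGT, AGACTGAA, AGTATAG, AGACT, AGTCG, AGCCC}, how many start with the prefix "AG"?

Walk to "AG"; the words in its subtree are exactly those with that prefix.
Words under "AG": AGACT, AGACTGAA, AGAGTCGGCGA, AGCCC, AGCT, AGTATAG, AGTATCAGG, AGTCG, AGTGCGAGGT
Count: 9

9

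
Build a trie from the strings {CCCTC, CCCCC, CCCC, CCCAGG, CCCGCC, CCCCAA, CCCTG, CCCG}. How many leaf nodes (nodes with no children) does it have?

Leaves are exactly the stored words that no other stored word extends.
Those words: "CCCAGG", "CCCCAA", "CCCCC", "CCCGCC", "CCCTC", "CCCTG"
Leaf count: 6

6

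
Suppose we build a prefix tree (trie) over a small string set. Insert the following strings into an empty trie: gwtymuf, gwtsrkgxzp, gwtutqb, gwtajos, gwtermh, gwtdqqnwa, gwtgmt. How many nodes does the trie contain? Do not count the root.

Trie structure (* marks end of a word):
(root)
└─ g
   └─ w
      └─ t
         ├─ a
         │  └─ j
         │     └─ o
         │        └─ s *
         ├─ d
         │  └─ q
         │     └─ q
         │        └─ n
         │           └─ w
         │              └─ a *
         ├─ e
         │  └─ r
         │     └─ m
         │        └─ h *
         ├─ g
         │  └─ m
         │     └─ t *
         ├─ s
         │  └─ r
         │     └─ k
         │        └─ g
         │           └─ x
         │              └─ z
         │                 └─ p *
         ├─ u
         │  └─ t
         │     └─ q
         │        └─ b *
         └─ y
            └─ m
               └─ u
                  └─ f *
Counting every labelled node above: 35.

35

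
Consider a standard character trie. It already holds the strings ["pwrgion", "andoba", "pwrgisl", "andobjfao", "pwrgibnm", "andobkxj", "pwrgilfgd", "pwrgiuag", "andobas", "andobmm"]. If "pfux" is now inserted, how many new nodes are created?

"p" is already a path in the trie; the remaining "fux" must be added.
Each of the 3 remaining characters creates one node.

3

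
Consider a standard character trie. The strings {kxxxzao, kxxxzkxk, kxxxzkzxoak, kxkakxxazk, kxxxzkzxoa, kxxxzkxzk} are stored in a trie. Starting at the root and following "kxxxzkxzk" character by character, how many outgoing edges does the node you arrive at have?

0

Walk "kxxxzkxzk" from the root, arriving at one node.
No stored string extends past "kxxxzkxzk".
That node has 0 child edges.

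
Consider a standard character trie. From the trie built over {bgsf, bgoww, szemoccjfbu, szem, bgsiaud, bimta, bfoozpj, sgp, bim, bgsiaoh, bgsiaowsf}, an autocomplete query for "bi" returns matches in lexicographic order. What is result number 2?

Words with prefix "bi", in lexicographic order: "bim", "bimta"
The 2nd is bimta.

bimta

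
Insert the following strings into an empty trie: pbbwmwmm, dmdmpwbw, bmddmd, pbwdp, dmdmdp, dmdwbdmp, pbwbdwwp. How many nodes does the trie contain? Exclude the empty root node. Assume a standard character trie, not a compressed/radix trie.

For each word, the new-node count is its length minus the longest prefix already in the trie:
  "pbbwmwmm" → 8 new (p, b, b, w, m, w, m, m)
  "dmdmpwbw" → 8 new (d, m, d, m, p, w, b, w)
  "bmddmd" → 6 new (b, m, d, d, m, d)
  "pbwdp" → prefix "pb" already present; 3 new (w, d, p)
  "dmdmdp" → prefix "dmdm" already present; 2 new (d, p)
  "dmdwbdmp" → prefix "dmd" already present; 5 new (w, b, d, m, p)
  "pbwbdwwp" → prefix "pbw" already present; 5 new (b, d, w, w, p)
Total nodes = 8 + 8 + 6 + 3 + 2 + 5 + 5 = 37

37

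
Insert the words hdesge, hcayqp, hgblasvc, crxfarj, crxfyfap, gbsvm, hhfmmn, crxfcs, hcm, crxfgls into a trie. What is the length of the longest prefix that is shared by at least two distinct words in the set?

The deepest shared node is where two words last agree before diverging.
e.g. "crxfarj" and "crxfcs" share the prefix "crxf" of length 4; no pair shares a longer one.
Longest shared-prefix length: 4

4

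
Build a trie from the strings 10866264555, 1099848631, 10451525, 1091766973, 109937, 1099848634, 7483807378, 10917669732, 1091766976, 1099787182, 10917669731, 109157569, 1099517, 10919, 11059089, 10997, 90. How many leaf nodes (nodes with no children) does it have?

Leaves are exactly the stored words that no other stored word extends.
Those words: "10451525", "10866264555", "109157569", "10917669731", "10917669732", "1091766976", "10919", "109937", "1099517", "1099787182", "1099848631", "1099848634", "11059089", "7483807378", "90"
Leaf count: 15

15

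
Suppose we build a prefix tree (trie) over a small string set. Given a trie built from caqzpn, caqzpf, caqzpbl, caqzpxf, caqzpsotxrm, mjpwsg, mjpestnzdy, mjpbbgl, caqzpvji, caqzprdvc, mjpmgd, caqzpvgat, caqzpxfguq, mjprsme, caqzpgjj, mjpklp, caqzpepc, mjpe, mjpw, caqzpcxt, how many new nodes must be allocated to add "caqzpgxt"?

2

Walking "caqzpgxt" from the root, the first 6 characters ("caqzpg") follow existing edges; "x" is the first miss.
New nodes needed: |"caqzpgxt"| − 6 = 8 − 6 = 2.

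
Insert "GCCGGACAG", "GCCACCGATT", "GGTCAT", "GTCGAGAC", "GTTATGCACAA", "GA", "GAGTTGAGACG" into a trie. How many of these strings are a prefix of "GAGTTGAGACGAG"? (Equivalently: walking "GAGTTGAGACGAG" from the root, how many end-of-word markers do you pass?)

Walk "GAGTTGAGACGAG" from the root; an end-of-word marker is hit whenever a stored word is a prefix of "GAGTTGAGACGAG".
Prefixes of the query that are stored words: "GA", "GAGTTGAGACG"
Count: 2

2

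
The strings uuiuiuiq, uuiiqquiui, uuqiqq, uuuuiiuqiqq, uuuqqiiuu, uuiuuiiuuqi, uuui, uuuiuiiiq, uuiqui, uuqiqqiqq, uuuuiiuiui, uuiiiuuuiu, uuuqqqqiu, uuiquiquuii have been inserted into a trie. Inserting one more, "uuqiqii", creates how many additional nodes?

2

The longest prefix of "uuqiqii" already in the trie is "uuqiq" (length 5).
So 7 − 5 = 2 new nodes.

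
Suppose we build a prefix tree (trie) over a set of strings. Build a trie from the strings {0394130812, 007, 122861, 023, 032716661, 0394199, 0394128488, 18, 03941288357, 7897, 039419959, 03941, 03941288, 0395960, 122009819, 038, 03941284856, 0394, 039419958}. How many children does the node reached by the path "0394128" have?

2

Follow the path "0394128" to its node, then look at its outgoing edges.
Characters that immediately follow "0394128" among the stored strings: {4, 8}.
That node has 2 child edges.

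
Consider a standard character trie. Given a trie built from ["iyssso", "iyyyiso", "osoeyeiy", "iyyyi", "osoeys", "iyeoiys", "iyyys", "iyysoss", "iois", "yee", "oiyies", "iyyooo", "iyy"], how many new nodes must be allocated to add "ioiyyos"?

4

Walking "ioiyyos" from the root, the first 3 characters ("ioi") follow existing edges; "y" is the first miss.
New nodes needed: |"ioiyyos"| − 3 = 7 − 3 = 4.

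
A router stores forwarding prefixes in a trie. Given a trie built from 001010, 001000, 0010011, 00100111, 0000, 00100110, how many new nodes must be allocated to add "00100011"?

Walking "00100011" from the root, the first 6 characters ("001000") follow existing edges; "1" is the first miss.
New nodes needed: |"00100011"| − 6 = 8 − 6 = 2.

2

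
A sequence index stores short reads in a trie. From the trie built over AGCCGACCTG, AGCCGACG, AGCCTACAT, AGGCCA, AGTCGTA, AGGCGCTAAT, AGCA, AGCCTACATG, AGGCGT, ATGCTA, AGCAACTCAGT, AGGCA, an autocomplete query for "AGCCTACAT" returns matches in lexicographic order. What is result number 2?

AGCCTACATG

Words with prefix "AGCCTACAT", in lexicographic order: "AGCCTACAT", "AGCCTACATG"
The 2nd is AGCCTACATG.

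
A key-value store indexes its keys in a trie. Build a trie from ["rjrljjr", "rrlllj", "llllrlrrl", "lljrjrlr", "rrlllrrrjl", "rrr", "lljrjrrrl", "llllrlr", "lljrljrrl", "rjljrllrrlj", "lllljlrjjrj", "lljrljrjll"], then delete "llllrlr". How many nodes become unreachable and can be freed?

0

After clearing the end-marker at "llllrlr", prune upward until reaching a node still needed by another word.
Every node on "llllrlr" is still needed (e.g. by "llllrlrrl"), so nothing is freed.
Nodes removed: 0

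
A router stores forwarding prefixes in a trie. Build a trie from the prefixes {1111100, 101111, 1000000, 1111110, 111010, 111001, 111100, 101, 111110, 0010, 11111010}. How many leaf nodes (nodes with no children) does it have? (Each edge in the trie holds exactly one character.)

9

A leaf is a node with no children — equivalently, the end of a word that is not a proper prefix of any other stored word.
Those words: "0010", "1000000", "101111", "111001", "111010", "111100", "1111100", "11111010", "1111110"
Leaf count: 9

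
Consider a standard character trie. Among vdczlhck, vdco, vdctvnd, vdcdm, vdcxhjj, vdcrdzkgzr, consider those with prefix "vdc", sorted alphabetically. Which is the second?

vdco

DFS of the "vdc" subtree visits, in order: "vdcdm", "vdco", "vdcrdzkgzr", "vdctvnd", "vdcxhjj", "vdczlhck"
Position 2: vdco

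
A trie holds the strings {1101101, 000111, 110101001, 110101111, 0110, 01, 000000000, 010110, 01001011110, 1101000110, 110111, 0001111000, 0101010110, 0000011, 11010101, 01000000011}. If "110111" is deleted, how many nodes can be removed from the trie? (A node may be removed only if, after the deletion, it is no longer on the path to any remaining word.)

1

Walk "110111" from the leaf back toward the root, removing each node that no remaining word uses.
The suffix "1" (1 node) is used only by "110111"; the node for "11011" still has the child "0", so pruning stops there.
Nodes removed: 1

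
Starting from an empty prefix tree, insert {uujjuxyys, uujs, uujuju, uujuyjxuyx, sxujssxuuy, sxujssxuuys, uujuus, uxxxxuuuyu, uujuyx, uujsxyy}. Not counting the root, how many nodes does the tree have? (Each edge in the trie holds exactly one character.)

45

Trace insertions, counting only characters that open a new branch:
  "uujjuxyys" → 9 new (u, u, j, j, u, x, y, y, s)
  "uujs" → prefix "uuj" already present; 1 new (s)
  "uujuju" → prefix "uuj" already present; 3 new (u, j, u)
  "uujuyjxuyx" → prefix "uuju" already present; 6 new (y, j, x, u, y, x)
  "sxujssxuuy" → 10 new (s, x, u, j, s, s, x, u, u, y)
  "sxujssxuuys" → prefix "sxujssxuuy" already present; 1 new (s)
  "uujuus" → prefix "uuju" already present; 2 new (u, s)
  "uxxxxuuuyu" → prefix "u" already present; 9 new (x, x, x, x, u, u, u, y, u)
  "uujuyx" → prefix "uujuy" already present; 1 new (x)
  "uujsxyy" → prefix "uujs" already present; 3 new (x, y, y)
Total nodes = 9 + 1 + 3 + 6 + 10 + 1 + 2 + 9 + 1 + 3 = 45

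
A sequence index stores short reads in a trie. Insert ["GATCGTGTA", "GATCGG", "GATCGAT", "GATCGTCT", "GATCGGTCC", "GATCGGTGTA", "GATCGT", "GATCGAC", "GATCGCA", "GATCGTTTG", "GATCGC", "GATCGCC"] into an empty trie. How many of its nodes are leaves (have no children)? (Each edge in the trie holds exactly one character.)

9

A leaf is a node with no children — equivalently, the end of a word that is not a proper prefix of any other stored word.
Those words: "GATCGAC", "GATCGAT", "GATCGCA", "GATCGCC", "GATCGGTCC", "GATCGGTGTA", "GATCGTCT", "GATCGTGTA", "GATCGTTTG"
Leaf count: 9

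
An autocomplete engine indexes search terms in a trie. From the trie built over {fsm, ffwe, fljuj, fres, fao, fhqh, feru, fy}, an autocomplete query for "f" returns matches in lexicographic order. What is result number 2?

feru

Words with prefix "f", in lexicographic order: "fao", "feru", "ffwe", "fhqh", "fljuj", "fres", "fsm", "fy"
Position 2: feru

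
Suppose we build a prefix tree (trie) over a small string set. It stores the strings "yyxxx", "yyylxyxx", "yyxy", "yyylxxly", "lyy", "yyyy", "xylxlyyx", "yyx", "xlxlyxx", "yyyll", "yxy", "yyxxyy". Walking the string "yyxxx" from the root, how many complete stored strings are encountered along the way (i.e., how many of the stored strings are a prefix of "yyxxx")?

Check each prefix of "yyxxx" against the stored set — each match is an end-marker on the path.
Prefixes of the query that are stored words: "yyx", "yyxxx"
Count: 2

2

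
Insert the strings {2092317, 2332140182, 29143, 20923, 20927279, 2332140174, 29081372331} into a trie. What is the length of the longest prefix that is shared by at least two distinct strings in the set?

8

Look for the deepest trie node that still has at least two words in its subtree.
"2332140174" and "2332140182" agree on "23321401" (8 characters) before diverging; nothing deeper is shared.
Longest shared-prefix length: 8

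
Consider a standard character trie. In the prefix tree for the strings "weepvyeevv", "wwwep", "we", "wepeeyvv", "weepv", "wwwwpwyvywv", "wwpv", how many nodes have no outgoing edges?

5

A leaf is a node with no children — equivalently, the end of a word that is not a proper prefix of any other stored word.
Those words: "weepvyeevv", "wepeeyvv", "wwpv", "wwwep", "wwwwpwyvywv"
Leaf count: 5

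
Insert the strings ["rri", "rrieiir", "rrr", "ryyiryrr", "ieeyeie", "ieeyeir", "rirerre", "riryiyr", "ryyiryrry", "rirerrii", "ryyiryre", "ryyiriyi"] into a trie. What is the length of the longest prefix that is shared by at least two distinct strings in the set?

Equivalently: take the maximum, over all pairs, of their longest common prefix length.
"ryyiryrr" and "ryyiryrry" agree on "ryyiryrr" (8 characters) before diverging; nothing deeper is shared.
Longest shared-prefix length: 8

8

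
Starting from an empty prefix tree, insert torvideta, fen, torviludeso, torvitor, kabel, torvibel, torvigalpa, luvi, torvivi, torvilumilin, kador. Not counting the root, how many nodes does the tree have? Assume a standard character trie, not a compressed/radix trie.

Count nodes per top-level branch (shared prefixes stored once):
  'f'-branch (fen): 3 nodes
  'k'-branch (kabel, kador): 8 nodes
  'l'-branch (luvi): 4 nodes
  't'-branch (torvibel, torvideta, torvigalpa, torviludeso, torvilumilin, torvitor, torvivi): 33 nodes
Sum: 48

48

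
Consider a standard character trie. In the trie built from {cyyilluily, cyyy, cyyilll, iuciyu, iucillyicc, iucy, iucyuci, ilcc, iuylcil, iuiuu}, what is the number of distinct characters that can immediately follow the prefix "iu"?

3

The children of the "iu" node are the distinct next characters among strings starting with "iu".
Characters that immediately follow "iu" among the stored strings: {c, i, y}.
That node has 3 child edges.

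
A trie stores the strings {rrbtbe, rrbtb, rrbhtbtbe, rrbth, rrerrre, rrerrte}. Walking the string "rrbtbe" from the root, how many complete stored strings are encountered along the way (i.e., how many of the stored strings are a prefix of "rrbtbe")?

2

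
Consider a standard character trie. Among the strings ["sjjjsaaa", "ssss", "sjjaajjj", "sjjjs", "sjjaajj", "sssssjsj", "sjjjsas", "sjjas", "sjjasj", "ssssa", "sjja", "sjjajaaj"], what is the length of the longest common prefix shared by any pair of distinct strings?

7

Look for the deepest trie node that still has at least two words in its subtree.
e.g. "sjjaajj" and "sjjaajjj" share the prefix "sjjaajj" of length 7; no pair shares a longer one.
Longest shared-prefix length: 7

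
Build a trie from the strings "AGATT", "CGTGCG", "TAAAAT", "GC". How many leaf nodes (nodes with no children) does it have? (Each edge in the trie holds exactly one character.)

Leaves are exactly the stored words that no other stored word extends.
Those words: "AGATT", "CGTGCG", "GC", "TAAAAT"
Leaf count: 4

4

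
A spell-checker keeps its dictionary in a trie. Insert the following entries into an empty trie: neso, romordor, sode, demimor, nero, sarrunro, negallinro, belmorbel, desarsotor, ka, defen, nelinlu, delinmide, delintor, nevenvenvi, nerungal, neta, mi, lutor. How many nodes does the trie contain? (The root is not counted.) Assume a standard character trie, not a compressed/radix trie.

99

Trace insertions, counting only characters that open a new branch:
  "neso" → 4 new (n, e, s, o)
  "romordor" → 8 new (r, o, m, o, r, d, o, r)
  "sode" → 4 new (s, o, d, e)
  "demimor" → 7 new (d, e, m, i, m, o, r)
  "nero" → prefix "ne" already present; 2 new (r, o)
  "sarrunro" → prefix "s" already present; 7 new (a, r, r, u, n, r, o)
  "negallinro" → prefix "ne" already present; 8 new (g, a, l, l, i, n, r, o)
  "belmorbel" → 9 new (b, e, l, m, o, r, b, e, l)
  "desarsotor" → prefix "de" already present; 8 new (s, a, r, s, o, t, o, r)
  "ka" → 2 new (k, a)
  "defen" → prefix "de" already present; 3 new (f, e, n)
  "nelinlu" → prefix "ne" already present; 5 new (l, i, n, l, u)
  "delinmide" → prefix "de" already present; 7 new (l, i, n, m, i, d, e)
  "delintor" → prefix "delin" already present; 3 new (t, o, r)
  "nevenvenvi" → prefix "ne" already present; 8 new (v, e, n, v, e, n, v, i)
  "nerungal" → prefix "ner" already present; 5 new (u, n, g, a, l)
  "neta" → prefix "ne" already present; 2 new (t, a)
  "mi" → 2 new (m, i)
  "lutor" → 5 new (l, u, t, o, r)
Total nodes = 4 + 8 + 4 + 7 + 2 + 7 + 8 + 9 + 8 + 2 + 3 + 5 + 7 + 3 + 8 + 5 + 2 + 2 + 5 = 99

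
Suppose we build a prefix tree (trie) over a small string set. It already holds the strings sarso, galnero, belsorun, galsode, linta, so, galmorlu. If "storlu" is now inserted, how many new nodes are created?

5

The longest prefix of "storlu" already in the trie is "s" (length 1).
New nodes needed: |"storlu"| − 1 = 6 − 1 = 5.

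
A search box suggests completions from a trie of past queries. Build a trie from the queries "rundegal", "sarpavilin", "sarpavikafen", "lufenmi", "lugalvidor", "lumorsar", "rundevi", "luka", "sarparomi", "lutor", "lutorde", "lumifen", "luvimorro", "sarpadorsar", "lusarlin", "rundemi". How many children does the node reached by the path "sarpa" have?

Walk "sarpa" from the root, arriving at one node.
Characters that immediately follow "sarpa" among the stored strings: {d, r, v}.
That node has 3 child edges.

3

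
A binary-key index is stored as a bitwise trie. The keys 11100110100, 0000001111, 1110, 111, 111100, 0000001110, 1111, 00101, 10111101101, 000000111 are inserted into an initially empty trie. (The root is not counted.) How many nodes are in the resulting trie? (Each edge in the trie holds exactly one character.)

Insert word by word; a character creates a node only if that edge doesn't already exist:
  "11100110100" → 11 new (1, 1, 1, 0, 0, 1, 1, 0, 1, 0, 0)
  "0000001111" → 10 new (0, 0, 0, 0, 0, 0, 1, 1, 1, 1)
  "1110" → prefix "1110" already present; 0 new (none)
  "111" → prefix "111" already present; 0 new (none)
  "111100" → prefix "111" already present; 3 new (1, 0, 0)
  "0000001110" → prefix "000000111" already present; 1 new (0)
  "1111" → prefix "1111" already present; 0 new (none)
  "00101" → prefix "00" already present; 3 new (1, 0, 1)
  "10111101101" → prefix "1" already present; 10 new (0, 1, 1, 1, 1, 0, 1, 1, 0, 1)
  "000000111" → prefix "000000111" already present; 0 new (none)
Total nodes = 11 + 10 + 0 + 0 + 3 + 1 + 0 + 3 + 10 + 0 = 38

38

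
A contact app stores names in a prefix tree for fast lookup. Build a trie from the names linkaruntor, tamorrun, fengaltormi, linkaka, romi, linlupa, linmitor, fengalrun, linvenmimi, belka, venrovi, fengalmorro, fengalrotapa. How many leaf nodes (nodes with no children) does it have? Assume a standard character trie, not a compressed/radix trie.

13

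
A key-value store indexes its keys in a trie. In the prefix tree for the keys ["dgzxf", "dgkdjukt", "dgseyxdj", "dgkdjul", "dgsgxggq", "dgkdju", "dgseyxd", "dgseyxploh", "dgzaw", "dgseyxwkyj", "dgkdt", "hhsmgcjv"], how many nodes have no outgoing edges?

A leaf is a node with no children — equivalently, the end of a word that is not a proper prefix of any other stored word.
Those words: "dgkdjukt", "dgkdjul", "dgkdt", "dgseyxdj", "dgseyxploh", "dgseyxwkyj", "dgsgxggq", "dgzaw", "dgzxf", "hhsmgcjv"
Leaf count: 10

10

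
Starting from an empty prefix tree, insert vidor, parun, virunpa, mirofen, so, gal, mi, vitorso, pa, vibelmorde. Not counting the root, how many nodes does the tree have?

For each word, the new-node count is its length minus the longest prefix already in the trie:
  "vidor" → 5 new (v, i, d, o, r)
  "parun" → 5 new (p, a, r, u, n)
  "virunpa" → prefix "vi" already present; 5 new (r, u, n, p, a)
  "mirofen" → 7 new (m, i, r, o, f, e, n)
  "so" → 2 new (s, o)
  "gal" → 3 new (g, a, l)
  "mi" → prefix "mi" already present; 0 new (none)
  "vitorso" → prefix "vi" already present; 5 new (t, o, r, s, o)
  "pa" → prefix "pa" already present; 0 new (none)
  "vibelmorde" → prefix "vi" already present; 8 new (b, e, l, m, o, r, d, e)
Total nodes = 5 + 5 + 5 + 7 + 2 + 3 + 0 + 5 + 0 + 8 = 40

40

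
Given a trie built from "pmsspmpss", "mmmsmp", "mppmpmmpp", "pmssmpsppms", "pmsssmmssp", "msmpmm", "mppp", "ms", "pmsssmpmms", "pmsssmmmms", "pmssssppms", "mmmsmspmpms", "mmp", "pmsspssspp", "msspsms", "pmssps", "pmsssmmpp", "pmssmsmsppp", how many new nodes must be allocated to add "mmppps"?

The longest prefix of "mmppps" already in the trie is "mmp" (length 3).
So 6 − 3 = 3 new nodes.

3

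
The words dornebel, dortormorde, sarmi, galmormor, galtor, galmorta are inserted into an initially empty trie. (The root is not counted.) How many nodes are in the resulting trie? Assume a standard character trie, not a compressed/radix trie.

Trace insertions, counting only characters that open a new branch:
  "dornebel" → 8 new (d, o, r, n, e, b, e, l)
  "dortormorde" → prefix "dor" already present; 8 new (t, o, r, m, o, r, d, e)
  "sarmi" → 5 new (s, a, r, m, i)
  "galmormor" → 9 new (g, a, l, m, o, r, m, o, r)
  "galtor" → prefix "gal" already present; 3 new (t, o, r)
  "galmorta" → prefix "galmor" already present; 2 new (t, a)
Total nodes = 8 + 8 + 5 + 9 + 3 + 2 = 35

35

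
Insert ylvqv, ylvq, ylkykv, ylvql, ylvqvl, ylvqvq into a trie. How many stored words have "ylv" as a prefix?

Filter for entries beginning with "ylv":
Matches: "ylvq", "ylvql", "ylvqv", "ylvqvl", "ylvqvq"
Count: 5

5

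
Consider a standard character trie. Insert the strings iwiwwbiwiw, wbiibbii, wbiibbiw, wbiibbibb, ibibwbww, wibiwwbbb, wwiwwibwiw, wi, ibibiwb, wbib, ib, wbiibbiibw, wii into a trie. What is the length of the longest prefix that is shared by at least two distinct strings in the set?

The deepest shared node is where two words last agree before diverging.
"wbiibbii" and "wbiibbiibw" agree on "wbiibbii" (8 characters) before diverging; nothing deeper is shared.
Longest shared-prefix length: 8

8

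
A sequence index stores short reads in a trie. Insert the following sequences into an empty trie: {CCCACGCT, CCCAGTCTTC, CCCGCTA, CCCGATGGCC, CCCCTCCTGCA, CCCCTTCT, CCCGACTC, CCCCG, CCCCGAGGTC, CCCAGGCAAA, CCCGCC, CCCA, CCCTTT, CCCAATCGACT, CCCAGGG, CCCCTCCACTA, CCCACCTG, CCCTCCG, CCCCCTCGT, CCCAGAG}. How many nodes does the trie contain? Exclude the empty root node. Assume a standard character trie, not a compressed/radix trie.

Trace insertions, counting only characters that open a new branch:
  "CCCACGCT" → 8 new (C, C, C, A, C, G, C, T)
  "CCCAGTCTTC" → prefix "CCCA" already present; 6 new (G, T, C, T, T, C)
  "CCCGCTA" → prefix "CCC" already present; 4 new (G, C, T, A)
  "CCCGATGGCC" → prefix "CCCG" already present; 6 new (A, T, G, G, C, C)
  "CCCCTCCTGCA" → prefix "CCC" already present; 8 new (C, T, C, C, T, G, C, A)
  "CCCCTTCT" → prefix "CCCCT" already present; 3 new (T, C, T)
  "CCCGACTC" → prefix "CCCGA" already present; 3 new (C, T, C)
  "CCCCG" → prefix "CCCC" already present; 1 new (G)
  "CCCCGAGGTC" → prefix "CCCCG" already present; 5 new (A, G, G, T, C)
  "CCCAGGCAAA" → prefix "CCCAG" already present; 5 new (G, C, A, A, A)
  "CCCGCC" → prefix "CCCGC" already present; 1 new (C)
  "CCCA" → prefix "CCCA" already present; 0 new (none)
  "CCCTTT" → prefix "CCC" already present; 3 new (T, T, T)
  "CCCAATCGACT" → prefix "CCCA" already present; 7 new (A, T, C, G, A, C, T)
  "CCCAGGG" → prefix "CCCAGG" already present; 1 new (G)
  "CCCCTCCACTA" → prefix "CCCCTCC" already present; 4 new (A, C, T, A)
  "CCCACCTG" → prefix "CCCAC" already present; 3 new (C, T, G)
  "CCCTCCG" → prefix "CCCT" already present; 3 new (C, C, G)
  "CCCCCTCGT" → prefix "CCCC" already present; 5 new (C, T, C, G, T)
  "CCCAGAG" → prefix "CCCAG" already present; 2 new (A, G)
Total nodes = 8 + 6 + 4 + 6 + 8 + 3 + 3 + 1 + 5 + 5 + 1 + 0 + 3 + 7 + 1 + 4 + 3 + 3 + 5 + 2 = 78

78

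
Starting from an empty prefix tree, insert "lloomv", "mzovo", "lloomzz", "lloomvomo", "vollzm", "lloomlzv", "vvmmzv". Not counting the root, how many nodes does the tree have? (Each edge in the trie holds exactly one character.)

30

Trie structure (* marks end of a word):
(root)
├─ l
│  └─ l
│     └─ o
│        └─ o
│           └─ m
│              ├─ l
│              │  └─ z
│              │     └─ v *
│              ├─ v *
│              │  └─ o
│              │     └─ m
│              │        └─ o *
│              └─ z
│                 └─ z *
├─ m
│  └─ z
│     └─ o
│        └─ v
│           └─ o *
└─ v
   ├─ o
   │  └─ l
   │     └─ l
   │        └─ z
   │           └─ m *
   └─ v
      └─ m
         └─ m
            └─ z
               └─ v *
Counting every labelled node above: 30.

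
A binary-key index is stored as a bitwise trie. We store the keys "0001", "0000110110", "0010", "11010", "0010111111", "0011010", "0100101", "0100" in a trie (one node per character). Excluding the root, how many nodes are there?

Count nodes per top-level branch (shared prefixes stored once):
  '0'-branch (0000110110, 0001, 0010, 0010111111, 0011010, 0100, 0100101): 29 nodes
  '1'-branch (11010): 5 nodes
Sum: 34

34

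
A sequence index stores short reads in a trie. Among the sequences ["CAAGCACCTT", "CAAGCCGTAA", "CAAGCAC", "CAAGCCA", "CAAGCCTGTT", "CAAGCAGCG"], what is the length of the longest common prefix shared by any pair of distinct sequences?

7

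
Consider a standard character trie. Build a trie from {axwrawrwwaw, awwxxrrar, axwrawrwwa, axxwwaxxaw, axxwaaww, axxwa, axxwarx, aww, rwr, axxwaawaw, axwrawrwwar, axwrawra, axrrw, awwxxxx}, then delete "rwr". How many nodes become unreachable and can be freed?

3

A node on "rwr"'s path can go only if nothing else ends at it or branches off below it.
No other word shares any prefix with "rwr", so all 3 of its nodes go.
Nodes removed: 3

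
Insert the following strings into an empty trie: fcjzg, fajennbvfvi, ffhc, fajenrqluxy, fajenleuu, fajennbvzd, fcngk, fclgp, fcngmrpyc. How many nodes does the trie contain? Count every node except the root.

Insert word by word; a character creates a node only if that edge doesn't already exist:
  "fcjzg" → 5 new (f, c, j, z, g)
  "fajennbvfvi" → prefix "f" already present; 10 new (a, j, e, n, n, b, v, f, v, i)
  "ffhc" → prefix "f" already present; 3 new (f, h, c)
  "fajenrqluxy" → prefix "fajen" already present; 6 new (r, q, l, u, x, y)
  "fajenleuu" → prefix "fajen" already present; 4 new (l, e, u, u)
  "fajennbvzd" → prefix "fajennbv" already present; 2 new (z, d)
  "fcngk" → prefix "fc" already present; 3 new (n, g, k)
  "fclgp" → prefix "fc" already present; 3 new (l, g, p)
  "fcngmrpyc" → prefix "fcng" already present; 5 new (m, r, p, y, c)
Total nodes = 5 + 10 + 3 + 6 + 4 + 2 + 3 + 3 + 5 = 41

41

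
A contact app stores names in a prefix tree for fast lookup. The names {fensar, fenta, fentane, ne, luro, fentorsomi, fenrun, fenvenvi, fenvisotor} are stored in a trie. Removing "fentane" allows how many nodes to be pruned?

2

Walk "fentane" from the leaf back toward the root, removing each node that no remaining word uses.
The suffix "ne" (2 nodes) is used only by "fentane"; "fenta" is itself a stored word, so pruning stops there.
Nodes removed: 2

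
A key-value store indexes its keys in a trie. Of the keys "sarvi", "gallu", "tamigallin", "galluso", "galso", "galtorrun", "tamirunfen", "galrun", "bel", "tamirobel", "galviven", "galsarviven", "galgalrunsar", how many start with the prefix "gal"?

8

Filter for entries beginning with "gal":
Words under "gal": galgalrunsar, gallu, galluso, galrun, galsarviven, galso, galtorrun, galviven
Count: 8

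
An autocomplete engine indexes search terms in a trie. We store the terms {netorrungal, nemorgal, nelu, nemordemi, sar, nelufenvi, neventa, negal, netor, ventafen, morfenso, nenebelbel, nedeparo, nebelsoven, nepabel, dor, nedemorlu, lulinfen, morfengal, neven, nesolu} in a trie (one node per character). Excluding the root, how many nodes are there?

105

For each word, the new-node count is its length minus the longest prefix already in the trie:
  "netorrungal" → 11 new (n, e, t, o, r, r, u, n, g, a, l)
  "nemorgal" → prefix "ne" already present; 6 new (m, o, r, g, a, l)
  "nelu" → prefix "ne" already present; 2 new (l, u)
  "nemordemi" → prefix "nemor" already present; 4 new (d, e, m, i)
  "sar" → 3 new (s, a, r)
  "nelufenvi" → prefix "nelu" already present; 5 new (f, e, n, v, i)
  "neventa" → prefix "ne" already present; 5 new (v, e, n, t, a)
  "negal" → prefix "ne" already present; 3 new (g, a, l)
  "netor" → prefix "netor" already present; 0 new (none)
  "ventafen" → 8 new (v, e, n, t, a, f, e, n)
  "morfenso" → 8 new (m, o, r, f, e, n, s, o)
  "nenebelbel" → prefix "ne" already present; 8 new (n, e, b, e, l, b, e, l)
  "nedeparo" → prefix "ne" already present; 6 new (d, e, p, a, r, o)
  "nebelsoven" → prefix "ne" already present; 8 new (b, e, l, s, o, v, e, n)
  "nepabel" → prefix "ne" already present; 5 new (p, a, b, e, l)
  "dor" → 3 new (d, o, r)
  "nedemorlu" → prefix "nede" already present; 5 new (m, o, r, l, u)
  "lulinfen" → 8 new (l, u, l, i, n, f, e, n)
  "morfengal" → prefix "morfen" already present; 3 new (g, a, l)
  "neven" → prefix "neven" already present; 0 new (none)
  "nesolu" → prefix "ne" already present; 4 new (s, o, l, u)
Total nodes = 11 + 6 + 2 + 4 + 3 + 5 + 5 + 3 + 0 + 8 + 8 + 8 + 6 + 8 + 5 + 3 + 5 + 8 + 3 + 0 + 4 = 105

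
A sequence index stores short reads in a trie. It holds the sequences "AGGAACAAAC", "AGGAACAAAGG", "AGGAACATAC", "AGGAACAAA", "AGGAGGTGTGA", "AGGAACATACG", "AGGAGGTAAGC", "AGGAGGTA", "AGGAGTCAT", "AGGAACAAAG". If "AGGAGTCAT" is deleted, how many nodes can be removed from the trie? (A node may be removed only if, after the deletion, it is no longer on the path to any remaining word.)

4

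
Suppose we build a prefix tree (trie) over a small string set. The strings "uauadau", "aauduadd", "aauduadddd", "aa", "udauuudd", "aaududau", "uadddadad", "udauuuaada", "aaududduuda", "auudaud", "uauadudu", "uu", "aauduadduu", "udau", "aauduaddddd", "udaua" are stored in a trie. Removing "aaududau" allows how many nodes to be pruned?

2

A node on "aaududau"'s path can go only if nothing else ends at it or branches off below it.
The suffix "au" (2 nodes) is used only by "aaududau"; the node for "aaudud" still has the child "d", so pruning stops there.
Nodes removed: 2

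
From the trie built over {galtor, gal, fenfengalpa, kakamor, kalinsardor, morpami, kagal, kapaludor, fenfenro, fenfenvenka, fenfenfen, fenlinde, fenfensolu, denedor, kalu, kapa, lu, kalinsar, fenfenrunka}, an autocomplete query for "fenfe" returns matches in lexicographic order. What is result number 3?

Words with prefix "fenfe", in lexicographic order: "fenfenfen", "fenfengalpa", "fenfenro", "fenfenrunka", "fenfensolu", "fenfenvenka"
Position 3: fenfenro

fenfenro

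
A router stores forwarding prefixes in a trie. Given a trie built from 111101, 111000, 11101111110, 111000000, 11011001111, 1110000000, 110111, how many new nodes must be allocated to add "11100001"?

1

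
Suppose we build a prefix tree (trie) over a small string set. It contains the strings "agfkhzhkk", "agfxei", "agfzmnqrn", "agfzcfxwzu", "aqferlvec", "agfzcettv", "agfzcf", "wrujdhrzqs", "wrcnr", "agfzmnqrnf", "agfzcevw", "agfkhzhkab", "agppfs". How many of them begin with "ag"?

10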